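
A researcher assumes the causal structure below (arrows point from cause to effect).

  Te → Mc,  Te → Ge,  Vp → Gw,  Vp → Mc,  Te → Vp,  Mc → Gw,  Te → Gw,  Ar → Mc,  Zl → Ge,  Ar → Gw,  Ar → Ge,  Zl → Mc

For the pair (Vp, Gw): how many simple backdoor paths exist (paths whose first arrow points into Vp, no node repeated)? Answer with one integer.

A backdoor path from Vp to Gw is any simple undirected path whose first edge points into Vp (i.e. leaves Vp via a parent).
Parents of Vp: {Te}.
Enumerating:
  P1: Vp <- Te -> Ge <- Zl -> Mc <- Ar -> Gw
  P2: Vp <- Te -> Ge <- Zl -> Mc -> Gw
  P3: Vp <- Te -> Ge <- Ar -> Mc -> Gw
  P4: Vp <- Te -> Ge <- Ar -> Gw
  P5: Vp <- Te -> Mc <- Zl -> Ge <- Ar -> Gw
  P6: Vp <- Te -> Mc <- Ar -> Gw
  P7: Vp <- Te -> Mc -> Gw
  P8: Vp <- Te -> Gw
That exhausts the simple backdoor paths. Count: 8.

8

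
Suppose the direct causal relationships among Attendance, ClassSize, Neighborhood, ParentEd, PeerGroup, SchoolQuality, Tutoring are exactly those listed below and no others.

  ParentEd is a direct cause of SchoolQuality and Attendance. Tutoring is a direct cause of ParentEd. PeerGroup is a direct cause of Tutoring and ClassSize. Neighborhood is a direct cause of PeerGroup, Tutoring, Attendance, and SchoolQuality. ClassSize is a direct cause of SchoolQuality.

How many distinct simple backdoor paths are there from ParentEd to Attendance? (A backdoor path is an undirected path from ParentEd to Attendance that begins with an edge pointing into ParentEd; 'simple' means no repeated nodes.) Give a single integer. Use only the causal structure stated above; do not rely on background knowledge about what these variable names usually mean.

A backdoor path from ParentEd to Attendance is any simple undirected path whose first edge points into ParentEd (i.e. leaves ParentEd via a parent).
Parents of ParentEd: {Tutoring}.
Enumerating:
  P1: ParentEd <- Tutoring <- Neighborhood -> Attendance
  P2: ParentEd <- Tutoring <- PeerGroup <- Neighborhood -> Attendance
  P3: ParentEd <- Tutoring <- PeerGroup -> ClassSize -> SchoolQuality <- Neighborhood -> Attendance
That exhausts the simple backdoor paths. Count: 3.

3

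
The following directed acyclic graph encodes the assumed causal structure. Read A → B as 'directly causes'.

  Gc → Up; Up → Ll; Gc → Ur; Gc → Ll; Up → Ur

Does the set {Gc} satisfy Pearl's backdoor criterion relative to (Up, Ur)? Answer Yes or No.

Backdoor paths from Up to Ur (paths whose first edge points into Up):
  P1: Up <- Gc -> Ur
Condition 1 (no descendant of Up in the set): holds — descendants of Up are {Ll, Ur}; none are in {Gc}.
Condition 2 (every backdoor path blocked by {Gc}):
  P1: blocked at fork node Gc ∈ conditioning set.
{Gc} satisfies the backdoor criterion.

Yes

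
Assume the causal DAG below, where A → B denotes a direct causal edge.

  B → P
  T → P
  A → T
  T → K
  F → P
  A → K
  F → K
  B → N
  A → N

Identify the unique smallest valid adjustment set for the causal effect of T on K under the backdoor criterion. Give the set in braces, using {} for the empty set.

Variables eligible for adjustment (non-descendants of T, excluding T and K): {A, B, F, N}.
Backdoor paths from T to K:
  P1: T <- A -> N <- B -> P <- F -> K
  P2: T <- A -> K
The empty set is not sufficient: P2 (T <- A -> K) has no collider blocking it and no conditioned non-collider, so it is open.
Try {A}:
  P1: blocked at fork node A ∈ conditioning set.
  P2: blocked at fork node A ∈ conditioning set.
{A} contains no descendant of T and blocks every backdoor path.
No other singleton works — e.g. {F} leaves P2 open — so {A} is the unique smallest valid adjustment set.

{A}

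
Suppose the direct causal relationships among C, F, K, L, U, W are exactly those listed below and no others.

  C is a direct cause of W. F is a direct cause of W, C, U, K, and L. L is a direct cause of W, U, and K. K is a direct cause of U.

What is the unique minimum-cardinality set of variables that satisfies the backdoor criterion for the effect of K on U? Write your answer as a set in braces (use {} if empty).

{F, L}

Variables eligible for adjustment (non-descendants of K, excluding K and U): {C, F, L, W}.
Backdoor paths from K to U:
  P1: K <- F -> L -> U
  P2: K <- F -> C -> W <- L -> U
  P3: K <- F -> W <- L -> U
  P4: K <- F -> U
  P5: K <- L <- F -> U
  P6: K <- L -> W <- F -> U
  P7: K <- L -> W <- C <- F -> U
  P8: K <- L -> U
The empty set is not sufficient: P1 (K <- F -> L -> U) has no collider blocking it and no conditioned non-collider, so it is open.
Try {F, L}:
  P1: blocked at fork node F ∈ conditioning set.
  P2: blocked at fork node F ∈ conditioning set.
  P3: blocked at fork node F ∈ conditioning set.
  P4: blocked at fork node F ∈ conditioning set.
  P5: blocked at chain node L ∈ conditioning set.
  P6: blocked at fork node L ∈ conditioning set.
  P7: blocked at fork node L ∈ conditioning set.
  P8: blocked at fork node L ∈ conditioning set.
{F, L} contains no descendant of K and blocks every backdoor path.
Every element of {F, L} is needed (dropping F leaves P4 open; dropping L leaves P8 open), so no proper subset is valid.
Among all size-2 subsets of the eligible variables, only {F, L} blocks every backdoor path, so it is the unique smallest valid adjustment set.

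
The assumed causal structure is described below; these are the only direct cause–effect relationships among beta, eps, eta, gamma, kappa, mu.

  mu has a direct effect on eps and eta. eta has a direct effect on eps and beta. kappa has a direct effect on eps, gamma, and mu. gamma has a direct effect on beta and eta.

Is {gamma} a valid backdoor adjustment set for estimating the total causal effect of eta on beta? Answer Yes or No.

Backdoor paths from eta to beta (paths whose first edge points into eta):
  P1: eta <- mu <- kappa -> gamma -> beta
  P2: eta <- mu -> eps <- kappa -> gamma -> beta
  P3: eta <- gamma -> beta
Condition 1 (no descendant of eta in the set): holds — descendants of eta are {beta, eps}; none are in {gamma}.
Condition 2 (every backdoor path blocked by {gamma}):
  P1: blocked at chain node gamma ∈ conditioning set.
  P2: blocked at collider eps (neither it nor any descendant is in the conditioning set).
  P3: blocked at fork node gamma ∈ conditioning set.
{gamma} satisfies the backdoor criterion.

Yes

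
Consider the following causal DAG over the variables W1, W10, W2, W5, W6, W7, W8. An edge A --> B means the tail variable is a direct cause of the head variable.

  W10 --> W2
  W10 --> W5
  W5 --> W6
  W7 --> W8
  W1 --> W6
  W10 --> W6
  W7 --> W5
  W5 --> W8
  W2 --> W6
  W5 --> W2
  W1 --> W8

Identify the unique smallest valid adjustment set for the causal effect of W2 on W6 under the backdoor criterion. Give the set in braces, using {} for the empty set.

{W10, W5}

Variables eligible for adjustment (non-descendants of W2, excluding W2 and W6): {W1, W10, W5, W7, W8}.
Backdoor paths from W2 to W6:
  P1: W2 <- W10 -> W5 <- W7 -> W8 <- W1 -> W6
  P2: W2 <- W10 -> W5 -> W8 <- W1 -> W6
  P3: W2 <- W10 -> W5 -> W6
  P4: W2 <- W10 -> W6
  P5: W2 <- W5 <- W7 -> W8 <- W1 -> W6
  P6: W2 <- W5 <- W10 -> W6
  P7: W2 <- W5 -> W8 <- W1 -> W6
  P8: W2 <- W5 -> W6
The empty set is not sufficient: P3 (W2 <- W10 -> W5 -> W6) has no collider blocking it and no conditioned non-collider, so it is open.
Try {W10, W5}:
  P1: blocked at fork node W10 ∈ conditioning set.
  P2: blocked at fork node W10 ∈ conditioning set.
  P3: blocked at fork node W10 ∈ conditioning set.
  P4: blocked at fork node W10 ∈ conditioning set.
  P5: blocked at chain node W5 ∈ conditioning set.
  P6: blocked at chain node W5 ∈ conditioning set.
  P7: blocked at fork node W5 ∈ conditioning set.
  P8: blocked at fork node W5 ∈ conditioning set.
{W10, W5} contains no descendant of W2 and blocks every backdoor path.
Every element of {W10, W5} is needed (dropping W10 leaves P4 open; dropping W5 leaves P8 open), so no proper subset is valid.
Among all size-2 subsets of the eligible variables, only {W10, W5} blocks every backdoor path, so it is the unique smallest valid adjustment set.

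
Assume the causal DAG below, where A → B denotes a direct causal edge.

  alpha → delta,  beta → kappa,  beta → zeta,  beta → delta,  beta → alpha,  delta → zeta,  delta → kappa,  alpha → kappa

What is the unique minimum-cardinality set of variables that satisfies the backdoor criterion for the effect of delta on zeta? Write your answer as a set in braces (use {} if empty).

Variables eligible for adjustment (non-descendants of delta, excluding delta and zeta): {alpha, beta}.
Backdoor paths from delta to zeta:
  P1: delta <- beta -> zeta
  P2: delta <- alpha <- beta -> zeta
  P3: delta <- alpha -> kappa <- beta -> zeta
The empty set is not sufficient: P1 (delta <- beta -> zeta) has no collider blocking it and no conditioned non-collider, so it is open.
Try {beta}:
  P1: blocked at fork node beta ∈ conditioning set.
  P2: blocked at fork node beta ∈ conditioning set.
  P3: blocked at collider kappa (neither it nor any descendant is in the conditioning set).
{beta} contains no descendant of delta and blocks every backdoor path.
No other singleton works — e.g. {alpha} leaves P1 open — so {beta} is the unique smallest valid adjustment set.

{beta}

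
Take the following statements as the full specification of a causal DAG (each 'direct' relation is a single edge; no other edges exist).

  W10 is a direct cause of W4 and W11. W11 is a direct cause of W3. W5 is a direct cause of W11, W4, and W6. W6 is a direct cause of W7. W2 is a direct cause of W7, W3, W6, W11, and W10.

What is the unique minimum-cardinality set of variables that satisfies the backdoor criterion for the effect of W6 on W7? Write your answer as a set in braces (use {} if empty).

{W2}

Variables eligible for adjustment (non-descendants of W6, excluding W6 and W7): {W10, W11, W2, W3, W4, W5}.
Backdoor paths from W6 to W7:
  P1: W6 <- W2 -> W7
  P2: W6 <- W5 -> W11 <- W2 -> W7
  P3: W6 <- W5 -> W11 <- W10 <- W2 -> W7
  P4: W6 <- W5 -> W11 -> W3 <- W2 -> W7
  P5: W6 <- W5 -> W4 <- W10 <- W2 -> W7
  P6: W6 <- W5 -> W4 <- W10 -> W11 <- W2 -> W7
  P7: W6 <- W5 -> W4 <- W10 -> W11 -> W3 <- W2 -> W7
The empty set is not sufficient: P1 (W6 <- W2 -> W7) has no collider blocking it and no conditioned non-collider, so it is open.
Try {W2}:
  P1: blocked at fork node W2 ∈ conditioning set.
  P2: blocked at collider W11 (neither it nor any descendant is in the conditioning set).
  P3: blocked at collider W11 (neither it nor any descendant is in the conditioning set).
  P4: blocked at collider W3 (neither it nor any descendant is in the conditioning set).
  P5: blocked at collider W4 (neither it nor any descendant is in the conditioning set).
  P6: blocked at collider W4 (neither it nor any descendant is in the conditioning set).
  P7: blocked at collider W4 (neither it nor any descendant is in the conditioning set).
{W2} contains no descendant of W6 and blocks every backdoor path.
No other singleton works — e.g. {W5} leaves P1 open — so {W2} is the unique smallest valid adjustment set.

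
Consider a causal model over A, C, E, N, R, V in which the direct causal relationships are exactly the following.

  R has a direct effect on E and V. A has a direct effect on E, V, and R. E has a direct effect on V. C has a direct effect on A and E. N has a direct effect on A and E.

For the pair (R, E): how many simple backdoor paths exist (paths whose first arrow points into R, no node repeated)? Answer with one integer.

4

A backdoor path from R to E is any simple undirected path whose first edge points into R (i.e. leaves R via a parent).
Parents of R: {A}.
Enumerating:
  P1: R <- A <- C -> E
  P2: R <- A <- N -> E
  P3: R <- A -> E
  P4: R <- A -> V <- E
That exhausts the simple backdoor paths. Count: 4.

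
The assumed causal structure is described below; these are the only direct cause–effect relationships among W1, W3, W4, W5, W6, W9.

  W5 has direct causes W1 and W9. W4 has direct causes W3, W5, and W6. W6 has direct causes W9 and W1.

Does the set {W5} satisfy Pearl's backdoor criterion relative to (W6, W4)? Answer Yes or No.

Yes

Backdoor paths from W6 to W4 (paths whose first edge points into W6):
  P1: W6 <- W1 -> W5 -> W4
  P2: W6 <- W9 -> W5 -> W4
Condition 1 (no descendant of W6 in the set): holds — descendants of W6 are {W4}; none are in {W5}.
Condition 2 (every backdoor path blocked by {W5}):
  P1: blocked at chain node W5 ∈ conditioning set.
  P2: blocked at chain node W5 ∈ conditioning set.
{W5} satisfies the backdoor criterion.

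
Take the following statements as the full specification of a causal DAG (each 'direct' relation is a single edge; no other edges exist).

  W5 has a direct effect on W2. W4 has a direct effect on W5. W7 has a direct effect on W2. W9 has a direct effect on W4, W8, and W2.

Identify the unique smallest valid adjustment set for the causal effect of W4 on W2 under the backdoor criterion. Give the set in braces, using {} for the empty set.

{W9}

Variables eligible for adjustment (non-descendants of W4, excluding W4 and W2): {W7, W8, W9}.
Backdoor paths from W4 to W2:
  P1: W4 <- W9 -> W2
The empty set is not sufficient: P1 (W4 <- W9 -> W2) has no collider blocking it and no conditioned non-collider, so it is open.
Try {W9}:
  P1: blocked at fork node W9 ∈ conditioning set.
{W9} contains no descendant of W4 and blocks every backdoor path.
No other singleton works — e.g. {W8} leaves P1 open — so {W9} is the unique smallest valid adjustment set.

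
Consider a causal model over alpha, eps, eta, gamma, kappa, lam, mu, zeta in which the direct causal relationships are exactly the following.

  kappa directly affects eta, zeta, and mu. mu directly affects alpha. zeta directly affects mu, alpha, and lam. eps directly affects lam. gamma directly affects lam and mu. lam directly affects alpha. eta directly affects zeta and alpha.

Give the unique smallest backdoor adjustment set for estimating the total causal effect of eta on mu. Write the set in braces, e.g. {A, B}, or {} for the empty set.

{kappa}

Variables eligible for adjustment (non-descendants of eta, excluding eta and mu): {eps, gamma, kappa}.
Backdoor paths from eta to mu:
  P1: eta <- kappa -> zeta -> lam <- gamma -> mu
  P2: eta <- kappa -> zeta -> lam -> alpha <- mu
  P3: eta <- kappa -> zeta -> mu
  P4: eta <- kappa -> zeta -> alpha <- lam <- gamma -> mu
  P5: eta <- kappa -> zeta -> alpha <- mu
  P6: eta <- kappa -> mu
The empty set is not sufficient: P3 (eta <- kappa -> zeta -> mu) has no collider blocking it and no conditioned non-collider, so it is open.
Try {kappa}:
  P1: blocked at fork node kappa ∈ conditioning set.
  P2: blocked at fork node kappa ∈ conditioning set.
  P3: blocked at fork node kappa ∈ conditioning set.
  P4: blocked at fork node kappa ∈ conditioning set.
  P5: blocked at fork node kappa ∈ conditioning set.
  P6: blocked at fork node kappa ∈ conditioning set.
{kappa} contains no descendant of eta and blocks every backdoor path.
No other singleton works — e.g. {gamma} leaves P3 open — so {kappa} is the unique smallest valid adjustment set.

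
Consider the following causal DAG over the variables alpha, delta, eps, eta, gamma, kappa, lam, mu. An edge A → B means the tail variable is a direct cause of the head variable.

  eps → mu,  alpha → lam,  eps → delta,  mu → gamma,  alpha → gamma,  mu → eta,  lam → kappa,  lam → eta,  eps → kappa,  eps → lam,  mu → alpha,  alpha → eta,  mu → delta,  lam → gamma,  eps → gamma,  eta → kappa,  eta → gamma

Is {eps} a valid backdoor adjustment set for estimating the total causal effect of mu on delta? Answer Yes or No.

Backdoor paths from mu to delta (paths whose first edge points into mu):
  P1: mu <- eps -> delta
Condition 1 (no descendant of mu in the set): holds — descendants of mu are {alpha, delta, eta, gamma, kappa, lam}; none are in {eps}.
Condition 2 (every backdoor path blocked by {eps}):
  P1: blocked at fork node eps ∈ conditioning set.
{eps} satisfies the backdoor criterion.

Yes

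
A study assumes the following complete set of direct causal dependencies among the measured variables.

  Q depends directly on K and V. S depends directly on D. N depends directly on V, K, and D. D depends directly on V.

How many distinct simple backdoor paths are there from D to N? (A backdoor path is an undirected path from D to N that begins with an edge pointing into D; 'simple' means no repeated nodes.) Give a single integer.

A backdoor path from D to N is any simple undirected path whose first edge points into D (i.e. leaves D via a parent).
Parents of D: {V}.
Enumerating:
  P1: D <- V -> Q <- K -> N
  P2: D <- V -> N
That exhausts the simple backdoor paths. Count: 2.

2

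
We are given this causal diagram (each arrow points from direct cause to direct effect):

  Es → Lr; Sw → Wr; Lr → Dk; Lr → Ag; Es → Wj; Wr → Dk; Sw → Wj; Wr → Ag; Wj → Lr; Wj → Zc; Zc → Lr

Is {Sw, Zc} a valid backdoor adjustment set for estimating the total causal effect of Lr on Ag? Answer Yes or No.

Backdoor paths from Lr to Ag (paths whose first edge points into Lr):
  P1: Lr <- Es -> Wj <- Sw -> Wr -> Ag
  P2: Lr <- Wj <- Sw -> Wr -> Ag
  P3: Lr <- Zc <- Wj <- Sw -> Wr -> Ag
Condition 1 (no descendant of Lr in the set): holds — descendants of Lr are {Ag, Dk}; none are in {Sw, Zc}.
Condition 2 (every backdoor path blocked by {Sw, Zc}):
  P1: blocked at fork node Sw ∈ conditioning set.
  P2: blocked at fork node Sw ∈ conditioning set.
  P3: blocked at chain node Zc ∈ conditioning set.
{Sw, Zc} satisfies the backdoor criterion.

Yes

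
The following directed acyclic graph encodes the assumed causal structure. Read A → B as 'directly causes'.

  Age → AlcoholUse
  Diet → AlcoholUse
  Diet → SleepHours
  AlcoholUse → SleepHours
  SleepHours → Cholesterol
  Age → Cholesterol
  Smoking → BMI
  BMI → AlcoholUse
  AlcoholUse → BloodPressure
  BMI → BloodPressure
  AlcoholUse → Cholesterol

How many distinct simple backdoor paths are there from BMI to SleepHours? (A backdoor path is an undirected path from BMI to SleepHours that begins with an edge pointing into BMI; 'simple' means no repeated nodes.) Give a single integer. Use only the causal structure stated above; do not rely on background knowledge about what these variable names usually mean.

A backdoor path from BMI to SleepHours is any simple undirected path whose first edge points into BMI (i.e. leaves BMI via a parent).
Parents of BMI: {Smoking}.
No simple path from any parent of BMI reaches SleepHours without revisiting BMI, so there are no backdoor paths.

0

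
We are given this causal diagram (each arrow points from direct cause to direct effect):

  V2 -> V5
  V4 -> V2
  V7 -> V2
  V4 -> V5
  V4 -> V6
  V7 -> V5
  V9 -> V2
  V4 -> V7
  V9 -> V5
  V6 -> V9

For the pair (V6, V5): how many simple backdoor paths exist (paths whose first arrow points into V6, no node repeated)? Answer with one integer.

A backdoor path from V6 to V5 is any simple undirected path whose first edge points into V6 (i.e. leaves V6 via a parent).
Parents of V6: {V4}.
Enumerating:
  P1: V6 <- V4 -> V7 -> V2 <- V9 -> V5
  P2: V6 <- V4 -> V7 -> V2 -> V5
  P3: V6 <- V4 -> V7 -> V5
  P4: V6 <- V4 -> V2 <- V7 -> V5
  P5: V6 <- V4 -> V2 <- V9 -> V5
  P6: V6 <- V4 -> V2 -> V5
  P7: V6 <- V4 -> V5
That exhausts the simple backdoor paths. Count: 7.

7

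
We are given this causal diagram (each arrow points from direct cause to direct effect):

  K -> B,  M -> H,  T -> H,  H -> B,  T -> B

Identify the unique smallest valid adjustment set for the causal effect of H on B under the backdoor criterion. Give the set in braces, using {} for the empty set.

Variables eligible for adjustment (non-descendants of H, excluding H and B): {K, M, T}.
Backdoor paths from H to B:
  P1: H <- T -> B
The empty set is not sufficient: P1 (H <- T -> B) has no collider blocking it and no conditioned non-collider, so it is open.
Try {T}:
  P1: blocked at fork node T ∈ conditioning set.
{T} contains no descendant of H and blocks every backdoor path.
No other singleton works — e.g. {M} leaves P1 open — so {T} is the unique smallest valid adjustment set.

{T}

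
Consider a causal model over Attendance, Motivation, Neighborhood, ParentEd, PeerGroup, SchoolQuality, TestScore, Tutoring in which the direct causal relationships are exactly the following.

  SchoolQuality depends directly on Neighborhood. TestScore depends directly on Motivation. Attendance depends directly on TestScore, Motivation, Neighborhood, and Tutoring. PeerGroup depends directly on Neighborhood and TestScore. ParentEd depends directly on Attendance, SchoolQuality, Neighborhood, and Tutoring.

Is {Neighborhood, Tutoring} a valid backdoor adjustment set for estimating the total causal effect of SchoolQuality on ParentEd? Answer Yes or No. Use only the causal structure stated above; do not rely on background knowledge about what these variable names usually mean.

Yes

Backdoor paths from SchoolQuality to ParentEd (paths whose first edge points into SchoolQuality):
  P1: SchoolQuality <- Neighborhood -> PeerGroup <- TestScore <- Motivation -> Attendance <- Tutoring -> ParentEd
  P2: SchoolQuality <- Neighborhood -> PeerGroup <- TestScore <- Motivation -> Attendance -> ParentEd
  P3: SchoolQuality <- Neighborhood -> PeerGroup <- TestScore -> Attendance <- Tutoring -> ParentEd
  P4: SchoolQuality <- Neighborhood -> PeerGroup <- TestScore -> Attendance -> ParentEd
  P5: SchoolQuality <- Neighborhood -> Attendance <- Tutoring -> ParentEd
  P6: SchoolQuality <- Neighborhood -> Attendance -> ParentEd
  P7: SchoolQuality <- Neighborhood -> ParentEd
Condition 1 (no descendant of SchoolQuality in the set): holds — descendants of SchoolQuality are {ParentEd}; none are in {Neighborhood, Tutoring}.
Condition 2 (every backdoor path blocked by {Neighborhood, Tutoring}):
  P1: blocked at fork node Neighborhood ∈ conditioning set.
  P2: blocked at fork node Neighborhood ∈ conditioning set.
  P3: blocked at fork node Neighborhood ∈ conditioning set.
  P4: blocked at fork node Neighborhood ∈ conditioning set.
  P5: blocked at fork node Neighborhood ∈ conditioning set.
  P6: blocked at fork node Neighborhood ∈ conditioning set.
  P7: blocked at fork node Neighborhood ∈ conditioning set.
{Neighborhood, Tutoring} satisfies the backdoor criterion.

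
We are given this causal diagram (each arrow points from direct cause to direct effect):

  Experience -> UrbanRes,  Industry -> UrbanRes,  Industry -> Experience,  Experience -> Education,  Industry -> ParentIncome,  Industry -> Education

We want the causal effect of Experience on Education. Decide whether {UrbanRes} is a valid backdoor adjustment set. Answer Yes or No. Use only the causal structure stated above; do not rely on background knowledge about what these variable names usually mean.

Backdoor paths from Experience to Education (paths whose first edge points into Experience):
  P1: Experience <- Industry -> Education
Condition 1 (no descendant of Experience in the set): FAILS — UrbanRes is a descendant of Experience.
Condition 2 (every backdoor path blocked by {UrbanRes}):
  P1: open — no interior node is in the conditioning set.
{UrbanRes} does not satisfy the backdoor criterion.

No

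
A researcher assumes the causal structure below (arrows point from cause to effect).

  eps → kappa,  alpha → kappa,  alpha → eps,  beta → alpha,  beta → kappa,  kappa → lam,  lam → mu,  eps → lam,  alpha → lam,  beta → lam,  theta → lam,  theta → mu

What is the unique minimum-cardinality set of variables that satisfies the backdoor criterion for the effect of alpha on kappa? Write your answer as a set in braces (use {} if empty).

Variables eligible for adjustment (non-descendants of alpha, excluding alpha and kappa): {beta, theta}.
Backdoor paths from alpha to kappa:
  P1: alpha <- beta -> kappa
  P2: alpha <- beta -> lam <- eps -> kappa
  P3: alpha <- beta -> lam <- kappa
The empty set is not sufficient: P1 (alpha <- beta -> kappa) has no collider blocking it and no conditioned non-collider, so it is open.
Try {beta}:
  P1: blocked at fork node beta ∈ conditioning set.
  P2: blocked at fork node beta ∈ conditioning set.
  P3: blocked at fork node beta ∈ conditioning set.
{beta} contains no descendant of alpha and blocks every backdoor path.
No other singleton works — e.g. {theta} leaves P1 open — so {beta} is the unique smallest valid adjustment set.

{beta}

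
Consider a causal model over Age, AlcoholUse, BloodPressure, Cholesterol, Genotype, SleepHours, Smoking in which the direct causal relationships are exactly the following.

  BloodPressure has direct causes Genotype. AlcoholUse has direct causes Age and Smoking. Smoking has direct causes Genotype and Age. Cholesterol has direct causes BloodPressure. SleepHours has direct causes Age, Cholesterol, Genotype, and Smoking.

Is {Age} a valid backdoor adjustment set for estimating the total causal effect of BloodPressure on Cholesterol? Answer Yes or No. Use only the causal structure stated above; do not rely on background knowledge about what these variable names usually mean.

Yes

Backdoor paths from BloodPressure to Cholesterol (paths whose first edge points into BloodPressure):
  P1: BloodPressure <- Genotype -> Smoking <- Age -> SleepHours <- Cholesterol
  P2: BloodPressure <- Genotype -> Smoking -> AlcoholUse <- Age -> SleepHours <- Cholesterol
  P3: BloodPressure <- Genotype -> Smoking -> SleepHours <- Cholesterol
  P4: BloodPressure <- Genotype -> SleepHours <- Cholesterol
Condition 1 (no descendant of BloodPressure in the set): holds — descendants of BloodPressure are {Cholesterol, SleepHours}; none are in {Age}.
Condition 2 (every backdoor path blocked by {Age}):
  P1: blocked at collider Smoking (neither it nor any descendant is in the conditioning set).
  P2: blocked at collider AlcoholUse (neither it nor any descendant is in the conditioning set).
  P3: blocked at collider SleepHours (neither it nor any descendant is in the conditioning set).
  P4: blocked at collider SleepHours (neither it nor any descendant is in the conditioning set).
{Age} satisfies the backdoor criterion.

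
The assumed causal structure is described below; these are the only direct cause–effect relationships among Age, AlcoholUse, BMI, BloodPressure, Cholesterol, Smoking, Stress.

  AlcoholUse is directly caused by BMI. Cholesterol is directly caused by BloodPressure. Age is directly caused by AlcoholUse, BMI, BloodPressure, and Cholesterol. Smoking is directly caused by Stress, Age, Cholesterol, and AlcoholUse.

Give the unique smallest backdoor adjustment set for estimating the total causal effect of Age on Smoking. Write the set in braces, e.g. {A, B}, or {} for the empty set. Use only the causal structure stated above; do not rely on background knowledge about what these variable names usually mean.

Variables eligible for adjustment (non-descendants of Age, excluding Age and Smoking): {AlcoholUse, BMI, BloodPressure, Cholesterol, Stress}.
Backdoor paths from Age to Smoking:
  P1: Age <- BMI -> AlcoholUse -> Smoking
  P2: Age <- BloodPressure -> Cholesterol -> Smoking
  P3: Age <- Cholesterol -> Smoking
  P4: Age <- AlcoholUse -> Smoking
The empty set is not sufficient: P1 (Age <- BMI -> AlcoholUse -> Smoking) has no collider blocking it and no conditioned non-collider, so it is open.
Try {AlcoholUse, Cholesterol}:
  P1: blocked at chain node AlcoholUse ∈ conditioning set.
  P2: blocked at chain node Cholesterol ∈ conditioning set.
  P3: blocked at fork node Cholesterol ∈ conditioning set.
  P4: blocked at fork node AlcoholUse ∈ conditioning set.
{AlcoholUse, Cholesterol} contains no descendant of Age and blocks every backdoor path.
Every element of {AlcoholUse, Cholesterol} is needed (dropping AlcoholUse leaves P1 open; dropping Cholesterol leaves P2 open), so no proper subset is valid.
Among all size-2 subsets of the eligible variables, only {AlcoholUse, Cholesterol} blocks every backdoor path, so it is the unique smallest valid adjustment set.

{AlcoholUse, Cholesterol}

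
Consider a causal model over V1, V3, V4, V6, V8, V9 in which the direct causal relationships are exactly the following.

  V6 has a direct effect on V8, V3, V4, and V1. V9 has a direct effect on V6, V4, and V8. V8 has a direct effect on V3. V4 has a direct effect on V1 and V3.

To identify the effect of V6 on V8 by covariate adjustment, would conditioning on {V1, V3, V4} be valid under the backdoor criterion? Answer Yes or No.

No

Backdoor paths from V6 to V8 (paths whose first edge points into V6):
  P1: V6 <- V9 -> V8
  P2: V6 <- V9 -> V4 -> V3 <- V8
Condition 1 (no descendant of V6 in the set): FAILS — V1, V3, and V4 are descendants of V6.
Condition 2 (every backdoor path blocked by {V1, V3, V4}):
  P1: open — no interior node is in the conditioning set.
  P2: blocked at chain node V4 ∈ conditioning set.
{V1, V3, V4} does not satisfy the backdoor criterion.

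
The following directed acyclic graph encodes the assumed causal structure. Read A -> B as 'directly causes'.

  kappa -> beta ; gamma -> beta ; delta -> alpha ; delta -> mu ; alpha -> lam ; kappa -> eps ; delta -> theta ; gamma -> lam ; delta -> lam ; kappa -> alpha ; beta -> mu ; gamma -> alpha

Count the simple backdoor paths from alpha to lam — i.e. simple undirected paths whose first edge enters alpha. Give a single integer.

6

A backdoor path from alpha to lam is any simple undirected path whose first edge points into alpha (i.e. leaves alpha via a parent).
Parents of alpha: {delta, gamma, kappa}.
Enumerating:
  P1: alpha <- kappa -> beta <- gamma -> lam
  P2: alpha <- kappa -> beta -> mu <- delta -> lam
  P3: alpha <- gamma -> beta -> mu <- delta -> lam
  P4: alpha <- gamma -> lam
  P5: alpha <- delta -> mu <- beta <- gamma -> lam
  P6: alpha <- delta -> lam
That exhausts the simple backdoor paths. Count: 6.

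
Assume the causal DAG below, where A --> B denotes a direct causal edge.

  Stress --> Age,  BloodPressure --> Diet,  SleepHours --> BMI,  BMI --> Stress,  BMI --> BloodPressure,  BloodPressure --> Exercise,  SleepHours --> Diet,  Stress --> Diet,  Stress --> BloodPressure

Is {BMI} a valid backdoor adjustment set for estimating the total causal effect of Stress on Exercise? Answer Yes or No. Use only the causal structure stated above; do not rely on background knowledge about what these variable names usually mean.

Backdoor paths from Stress to Exercise (paths whose first edge points into Stress):
  P1: Stress <- BMI <- SleepHours -> Diet <- BloodPressure -> Exercise
  P2: Stress <- BMI -> BloodPressure -> Exercise
Condition 1 (no descendant of Stress in the set): holds — descendants of Stress are {Age, BloodPressure, Diet, Exercise}; none are in {BMI}.
Condition 2 (every backdoor path blocked by {BMI}):
  P1: blocked at chain node BMI ∈ conditioning set.
  P2: blocked at fork node BMI ∈ conditioning set.
{BMI} satisfies the backdoor criterion.

Yes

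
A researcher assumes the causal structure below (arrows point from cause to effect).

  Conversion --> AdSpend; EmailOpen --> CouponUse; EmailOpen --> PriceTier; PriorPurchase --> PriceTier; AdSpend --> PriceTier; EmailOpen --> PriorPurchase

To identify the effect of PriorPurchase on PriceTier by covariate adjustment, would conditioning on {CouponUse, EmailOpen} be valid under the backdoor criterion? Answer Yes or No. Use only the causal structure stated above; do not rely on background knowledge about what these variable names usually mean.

Backdoor paths from PriorPurchase to PriceTier (paths whose first edge points into PriorPurchase):
  P1: PriorPurchase <- EmailOpen -> PriceTier
Condition 1 (no descendant of PriorPurchase in the set): holds — descendants of PriorPurchase are {PriceTier}; none are in {CouponUse, EmailOpen}.
Condition 2 (every backdoor path blocked by {CouponUse, EmailOpen}):
  P1: blocked at fork node EmailOpen ∈ conditioning set.
{CouponUse, EmailOpen} satisfies the backdoor criterion.

Yes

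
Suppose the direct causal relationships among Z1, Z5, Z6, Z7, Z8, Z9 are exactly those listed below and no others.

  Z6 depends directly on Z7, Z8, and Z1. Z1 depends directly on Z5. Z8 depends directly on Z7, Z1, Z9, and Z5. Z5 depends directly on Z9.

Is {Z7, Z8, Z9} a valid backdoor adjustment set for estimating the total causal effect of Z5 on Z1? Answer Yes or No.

No

Backdoor paths from Z5 to Z1 (paths whose first edge points into Z5):
  P1: Z5 <- Z9 -> Z8 <- Z7 -> Z6 <- Z1
  P2: Z5 <- Z9 -> Z8 <- Z1
  P3: Z5 <- Z9 -> Z8 -> Z6 <- Z1
Condition 1 (no descendant of Z5 in the set): FAILS — Z8 is a descendant of Z5.
Condition 2 (every backdoor path blocked by {Z7, Z8, Z9}):
  P1: blocked at fork node Z9 ∈ conditioning set.
  P2: blocked at fork node Z9 ∈ conditioning set.
  P3: blocked at fork node Z9 ∈ conditioning set.
{Z7, Z8, Z9} does not satisfy the backdoor criterion.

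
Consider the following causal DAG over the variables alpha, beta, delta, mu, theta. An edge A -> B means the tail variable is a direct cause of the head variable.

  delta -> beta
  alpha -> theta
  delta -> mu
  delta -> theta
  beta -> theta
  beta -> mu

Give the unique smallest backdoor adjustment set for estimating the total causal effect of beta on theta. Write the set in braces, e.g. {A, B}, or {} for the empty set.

Variables eligible for adjustment (non-descendants of beta, excluding beta and theta): {alpha, delta}.
Backdoor paths from beta to theta:
  P1: beta <- delta -> theta
The empty set is not sufficient: P1 (beta <- delta -> theta) has no collider blocking it and no conditioned non-collider, so it is open.
Try {delta}:
  P1: blocked at fork node delta ∈ conditioning set.
{delta} contains no descendant of beta and blocks every backdoor path.
No other singleton works — e.g. {alpha} leaves P1 open — so {delta} is the unique smallest valid adjustment set.

{delta}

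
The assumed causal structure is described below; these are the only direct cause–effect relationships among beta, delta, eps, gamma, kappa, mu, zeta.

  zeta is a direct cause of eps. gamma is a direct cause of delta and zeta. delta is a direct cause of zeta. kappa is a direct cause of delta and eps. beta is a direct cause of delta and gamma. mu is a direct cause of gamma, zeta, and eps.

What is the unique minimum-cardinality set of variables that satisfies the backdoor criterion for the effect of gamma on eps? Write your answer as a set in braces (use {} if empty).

{beta, mu}

Variables eligible for adjustment (non-descendants of gamma, excluding gamma and eps): {beta, kappa, mu}.
Backdoor paths from gamma to eps:
  P1: gamma <- beta -> delta <- kappa -> eps
  P2: gamma <- beta -> delta -> zeta <- mu -> eps
  P3: gamma <- beta -> delta -> zeta -> eps
  P4: gamma <- mu -> zeta <- delta <- kappa -> eps
  P5: gamma <- mu -> zeta -> eps
  P6: gamma <- mu -> eps
The empty set is not sufficient: P3 (gamma <- beta -> delta -> zeta -> eps) has no collider blocking it and no conditioned non-collider, so it is open.
Try {beta, mu}:
  P1: blocked at fork node beta ∈ conditioning set.
  P2: blocked at fork node beta ∈ conditioning set.
  P3: blocked at fork node beta ∈ conditioning set.
  P4: blocked at fork node mu ∈ conditioning set.
  P5: blocked at fork node mu ∈ conditioning set.
  P6: blocked at fork node mu ∈ conditioning set.
{beta, mu} contains no descendant of gamma and blocks every backdoor path.
Every element of {beta, mu} is needed (dropping beta leaves P3 open; dropping mu leaves P5 open), so no proper subset is valid.
Among all size-2 subsets of the eligible variables, only {beta, mu} blocks every backdoor path, so it is the unique smallest valid adjustment set.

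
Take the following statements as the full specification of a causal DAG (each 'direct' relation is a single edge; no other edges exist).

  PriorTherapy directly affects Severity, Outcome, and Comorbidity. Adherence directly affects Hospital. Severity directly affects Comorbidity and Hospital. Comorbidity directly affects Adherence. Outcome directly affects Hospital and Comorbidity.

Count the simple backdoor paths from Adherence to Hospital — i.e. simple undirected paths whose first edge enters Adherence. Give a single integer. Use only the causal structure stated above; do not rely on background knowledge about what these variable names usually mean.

6

A backdoor path from Adherence to Hospital is any simple undirected path whose first edge points into Adherence (i.e. leaves Adherence via a parent).
Parents of Adherence: {Comorbidity}.
Enumerating:
  P1: Adherence <- Comorbidity <- PriorTherapy -> Severity -> Hospital
  P2: Adherence <- Comorbidity <- PriorTherapy -> Outcome -> Hospital
  P3: Adherence <- Comorbidity <- Severity <- PriorTherapy -> Outcome -> Hospital
  P4: Adherence <- Comorbidity <- Severity -> Hospital
  P5: Adherence <- Comorbidity <- Outcome <- PriorTherapy -> Severity -> Hospital
  P6: Adherence <- Comorbidity <- Outcome -> Hospital
That exhausts the simple backdoor paths. Count: 6.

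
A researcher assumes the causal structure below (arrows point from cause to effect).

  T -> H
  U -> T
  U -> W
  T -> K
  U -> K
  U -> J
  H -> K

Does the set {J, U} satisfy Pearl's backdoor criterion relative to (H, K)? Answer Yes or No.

Backdoor paths from H to K (paths whose first edge points into H):
  P1: H <- T <- U -> K
  P2: H <- T -> K
Condition 1 (no descendant of H in the set): holds — descendants of H are {K}; none are in {J, U}.
Condition 2 (every backdoor path blocked by {J, U}):
  P1: blocked at fork node U ∈ conditioning set.
  P2: open — no interior node is in the conditioning set.
{J, U} does not satisfy the backdoor criterion.

No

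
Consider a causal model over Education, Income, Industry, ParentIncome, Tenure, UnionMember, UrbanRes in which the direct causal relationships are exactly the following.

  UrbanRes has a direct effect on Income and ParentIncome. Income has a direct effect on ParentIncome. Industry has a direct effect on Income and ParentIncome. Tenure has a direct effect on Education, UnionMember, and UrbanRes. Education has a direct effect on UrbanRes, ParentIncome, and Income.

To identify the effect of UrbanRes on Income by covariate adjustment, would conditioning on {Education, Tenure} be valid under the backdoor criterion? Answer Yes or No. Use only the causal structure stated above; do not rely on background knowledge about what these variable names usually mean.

Backdoor paths from UrbanRes to Income (paths whose first edge points into UrbanRes):
  P1: UrbanRes <- Tenure -> Education -> Income
  P2: UrbanRes <- Tenure -> Education -> ParentIncome <- Industry -> Income
  P3: UrbanRes <- Tenure -> Education -> ParentIncome <- Income
  P4: UrbanRes <- Education -> Income
  P5: UrbanRes <- Education -> ParentIncome <- Industry -> Income
  P6: UrbanRes <- Education -> ParentIncome <- Income
Condition 1 (no descendant of UrbanRes in the set): holds — descendants of UrbanRes are {Income, ParentIncome}; none are in {Education, Tenure}.
Condition 2 (every backdoor path blocked by {Education, Tenure}):
  P1: blocked at fork node Tenure ∈ conditioning set.
  P2: blocked at fork node Tenure ∈ conditioning set.
  P3: blocked at fork node Tenure ∈ conditioning set.
  P4: blocked at fork node Education ∈ conditioning set.
  P5: blocked at fork node Education ∈ conditioning set.
  P6: blocked at fork node Education ∈ conditioning set.
{Education, Tenure} satisfies the backdoor criterion.

Yes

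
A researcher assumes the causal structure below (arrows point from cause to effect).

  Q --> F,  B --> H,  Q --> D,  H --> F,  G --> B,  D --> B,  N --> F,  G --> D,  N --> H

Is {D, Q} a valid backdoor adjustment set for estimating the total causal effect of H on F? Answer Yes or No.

No

Backdoor paths from H to F (paths whose first edge points into H):
  P1: H <- N -> F
  P2: H <- B <- G -> D <- Q -> F
  P3: H <- B <- D <- Q -> F
Condition 1 (no descendant of H in the set): holds — descendants of H are {F}; none are in {D, Q}.
Condition 2 (every backdoor path blocked by {D, Q}):
  P1: open — no interior node is in the conditioning set.
  P2: blocked at fork node Q ∈ conditioning set.
  P3: blocked at chain node D ∈ conditioning set.
{D, Q} does not satisfy the backdoor criterion.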